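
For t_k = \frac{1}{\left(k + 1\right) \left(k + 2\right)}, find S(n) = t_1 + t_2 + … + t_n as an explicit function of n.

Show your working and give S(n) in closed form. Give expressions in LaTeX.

S(n) = \frac{n}{2 \left(n + 2\right)}

r(k) = (k + 1)/(k + 3) after simplifying.
Normal form (A,B,C) = (k + 1, k + 3, 1).
Need (k + 1)·f(k+1) − (k + 2)·f(k) = 1.
d = 1 from the (1,1,0) case.
Coefficient equations give f(k) = k.
So s_k = (B(k−1)f/C)·t_k = (k*(k + 2))·t_k = k/(k + 1).
s_(k+1) − s_k = 1/(k**2 + 3*k + 2) = t_k.
s_(n+1) = (n + 1)/(n + 2) and s_(1) = 1/2, so S(n) = n/(2*(n + 2)).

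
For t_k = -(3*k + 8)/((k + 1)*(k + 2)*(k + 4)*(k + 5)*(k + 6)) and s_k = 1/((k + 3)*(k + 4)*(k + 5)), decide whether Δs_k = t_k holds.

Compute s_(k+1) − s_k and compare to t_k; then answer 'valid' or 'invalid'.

Invalid: residual 2*(4*k + 9)/(k**6 + 21*k**5 + 175*k**4 + 735*k**3 + 1624*k**2 + 1764*k + 720) ≠ 0.

s_(k+1) = 1/((k + 4)*(k + 5)*(k + 6))
s_(k+1) − s_k = -3/((k + 3)*(k + 4)*(k + 5)*(k + 6))
(s_(k+1) − s_k) − t_k = 2*(4*k + 9)/(k**6 + 21*k**5 + 175*k**4 + 735*k**3 + 1624*k**2 + 1764*k + 720)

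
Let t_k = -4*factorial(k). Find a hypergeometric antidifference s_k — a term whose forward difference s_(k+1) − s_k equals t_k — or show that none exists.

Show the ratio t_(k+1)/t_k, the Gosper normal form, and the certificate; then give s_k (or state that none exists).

r(k) = k + 1 after simplifying.
Take A(k)=k + 1, B(k)=1, C(k)=1.
Solve (k + 1)·f(k+1) − (1)·f(k) = 1.
Bound: deg f ≤ -1.
Negative degree bound (-1): no f exists, t_k not Gosper-summable.

no hypergeometric antidifference exists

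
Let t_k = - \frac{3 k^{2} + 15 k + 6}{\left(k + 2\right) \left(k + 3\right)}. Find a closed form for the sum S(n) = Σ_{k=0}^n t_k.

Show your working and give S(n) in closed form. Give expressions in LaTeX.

S(n) = \frac{3 \left(- n^{2} - 2 n - 1\right)}{n + 3}

t_(k+1)/t_k = (k + 2)*(5*k + (k + 1)**2 + 7)/((k + 4)*(k**2 + 5*k + 2)).
A = k + 2, B = k + 4, C = k**2 + 5*k + 2.
f must satisfy (k + 2)·f(k+1) − (k + 3)·f(k) = k**2 + 5*k + 2.
deg f ≤ 2 (via 1,1,2).
Coefficient equations give f(k) = k**2.
Certificate R = B(k−1)f/C = k**2*(k + 3)/(k**2 + 5*k + 2) gives s_k = -3*k**2/(k + 2).
Δs = 3*(-k**2 - 5*k - 2)/(k**2 + 5*k + 6), as required.
Telescope: S(n) = s_(n+1) − s_(0) = 3*(-n**2 - 2*n - 1)/(n + 3) − (0) = 3*(-n**2 - 2*n - 1)/(n + 3).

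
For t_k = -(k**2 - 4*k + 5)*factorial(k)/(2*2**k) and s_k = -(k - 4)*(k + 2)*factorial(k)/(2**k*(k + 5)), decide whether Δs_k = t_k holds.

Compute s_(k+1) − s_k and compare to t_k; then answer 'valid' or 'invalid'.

s_(k+1) = -(k - 3)*(k + 3)*factorial(k + 1)/(2*2**k*(k + 6))
s_(k+1) − s_k = -(k**4 + 4*k**3 - 12*k**2 - 14*k + 51)*factorial(k)/(2*2**k*(k + 5)*(k + 6))
(s_(k+1) − s_k) − t_k = 3*(k**3 + k**2 - 17*k + 33)*factorial(k)/(2*2**k*(k + 5)*(k + 6))

Invalid: residual 3*(k**3 + k**2 - 17*k + 33)*factorial(k)/(2*2**k*(k + 5)*(k + 6)) ≠ 0.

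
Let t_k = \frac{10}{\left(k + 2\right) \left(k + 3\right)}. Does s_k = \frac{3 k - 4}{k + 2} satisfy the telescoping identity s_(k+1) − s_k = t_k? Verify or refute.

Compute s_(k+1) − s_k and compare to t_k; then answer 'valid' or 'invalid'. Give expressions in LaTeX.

valid; difference matches t_k

s_(k+1) = (3*k - 1)/(k + 3)
s_(k+1) − s_k = 10/(k**2 + 5*k + 6)
(s_(k+1) − s_k) − t_k = 0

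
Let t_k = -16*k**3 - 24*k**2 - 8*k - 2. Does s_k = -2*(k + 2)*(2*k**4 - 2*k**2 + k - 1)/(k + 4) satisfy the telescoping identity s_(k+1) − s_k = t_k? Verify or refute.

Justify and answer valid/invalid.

s_(k+1) = -2*(k + 3)*(k + 2*(k + 1)**4 - 2*(k + 1)**2)/(k + 5)
s_(k+1) − s_k = 2*(-8*k**5 - 72*k**4 - 184*k**3 - 169*k**2 - 57*k - 10)/(k**2 + 9*k + 20)
(s_(k+1) − s_k) − t_k = 4*(6*k**4 + 44*k**3 + 54*k**2 + 16*k + 5)/(k**2 + 9*k + 20)

Invalid: residual 4*(6*k**4 + 44*k**3 + 54*k**2 + 16*k + 5)/(k**2 + 9*k + 20) ≠ 0.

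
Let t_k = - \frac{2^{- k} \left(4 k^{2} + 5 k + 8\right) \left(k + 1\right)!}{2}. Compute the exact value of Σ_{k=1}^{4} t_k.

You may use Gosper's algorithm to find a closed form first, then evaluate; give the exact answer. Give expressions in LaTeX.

t_(k+1)/t_k = (k + 2)*(5*k + 4*(k + 1)**2 + 13)/(2*(4*k**2 + 5*k + 8)).
So A=k/2 + 1 and B=1, with C=k**2 + 5*k/4 + 2.
Key eq: (k/2 + 1)·f(k+1) = (1)·f(k) + (k**2 + 5*k/4 + 2).
d = 1 from the (1,0,2) case.
Solve for f: f(k) = (4*k + 1)/2 (degree 1 ≤ 1).
R(k) = B(k−1)·f(k)/C(k) = 2*(4*k + 1)/(4*k**2 + 5*k + 8); s_k = R·t_k = -(4*k + 1)*factorial(k + 1)/2**k.
Δs = -(4*k**2 + 5*k + 8)*factorial(k + 1)/(2*2**k), as required.
Evaluate s at k=5 and k=1: -945/2 and -5; difference -935/2.

Σ = -935/2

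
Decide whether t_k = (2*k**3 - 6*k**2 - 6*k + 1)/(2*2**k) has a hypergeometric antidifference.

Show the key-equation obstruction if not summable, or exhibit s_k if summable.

t_(k+1)/t_k = (2*k**3 - 12*k - 9)/(2*(2*k**3 - 6*k**2 - 6*k + 1)).
A = 1/2, B = 1, C = k**3 - 3*k**2 - 3*k + 1/2.
Key eq: (1/2)·f(k+1) = (1)·f(k) + (k**3 - 3*k**2 - 3*k + 1/2).
deg f ≤ 3 (via 0,0,3).
Coefficient equations give f(k) = -2*k**3 - 3.
R(k) = B(k−1)·f(k)/C(k) = -2*(2*k**3 + 3)/(2*k**3 - 6*k**2 - 6*k + 1); s_k = R·t_k = (-2*k**3 - 3)/2**k.
Check: Δs_k = (4*k**3 - 2*(k + 1)**3 + 3)/(2*2**k). ✓

Yes. s_k = (-2*k**3 - 3)/2**k.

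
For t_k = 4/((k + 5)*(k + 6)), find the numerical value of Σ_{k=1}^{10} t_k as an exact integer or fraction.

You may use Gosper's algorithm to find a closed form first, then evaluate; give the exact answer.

Ratio r(k) = (k + 5)/(k + 7).
Factor: A=k + 5; B=k + 7; C=1.
Solve (k + 5)·f(k+1) − (k + 6)·f(k) = 1.
Bound: deg f ≤ 1.
Solve for f: f(k) = k/5 (degree 1 ≤ 1).
Certificate R = B(k−1)f/C = k*(k + 6)/5 gives s_k = 4*k/(5*(k + 5)).
Verify: 4/(k**2 + 11*k + 30) matches t_k.
Telescoping: Σ = s_(11) − s_(1) = 11/20 − (2/15) = 5/12.

Σ = 5/12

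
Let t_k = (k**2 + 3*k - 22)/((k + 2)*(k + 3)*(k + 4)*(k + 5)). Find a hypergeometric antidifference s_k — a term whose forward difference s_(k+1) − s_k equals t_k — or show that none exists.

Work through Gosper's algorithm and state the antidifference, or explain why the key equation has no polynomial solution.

Step 1: r(k) = (k + 2)*(3*k + (k + 1)**2 - 19)/((k + 6)*(k**2 + 3*k - 22)).
Factor: A=k + 2; B=k + 6; C=k**2 + 3*k - 22.
Need (k + 2)·f(k+1) − (k + 5)·f(k) = k**2 + 3*k - 22.
Bound: deg f ≤ 3.
Match coefficients ⇒ f(k) = -k*(k + 5)*(k + 10)/6.
Certificate R = B(k−1)f/C = -k*(k + 5)**2*(k + 10)/(6*(k**2 + 3*k - 22)) gives s_k = k*(-k**2 - 15*k - 50)/(6*(k + 2)*(k + 3)*(k + 4)).
Verify: (k**2 + 3*k - 22)/(k**4 + 14*k**3 + 71*k**2 + 154*k + 120) matches t_k.

s_k = k*(-k**2 - 15*k - 50)/(6*(k + 2)*(k + 3)*(k + 4))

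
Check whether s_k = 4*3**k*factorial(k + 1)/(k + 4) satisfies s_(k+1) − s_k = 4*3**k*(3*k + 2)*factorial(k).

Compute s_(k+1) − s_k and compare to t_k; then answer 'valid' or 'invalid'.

Invalid: residual -12*3**k*(3*k**2 + 14*k + 7)*factorial(k)/((k + 4)*(k + 5)) ≠ 0.

s_(k+1) = 12*3**k*factorial(k + 2)/(k + 5)
s_(k+1) − s_k = 4*3**k*(3*k**2 + 17*k + 19)*factorial(k + 1)/((k + 4)*(k + 5))
(s_(k+1) − s_k) − t_k = -12*3**k*(3*k**2 + 14*k + 7)*factorial(k)/((k + 4)*(k + 5))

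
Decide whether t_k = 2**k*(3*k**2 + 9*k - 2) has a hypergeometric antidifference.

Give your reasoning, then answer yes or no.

Yes. s_k = 2**k*(3*k**2 - 3*k - 2).

Ratio r(k) = 2*(3*k**2 + 15*k + 10)/(3*k**2 + 9*k - 2).
Factor: A=2; B=1; C=k**2 + 3*k - 2/3.
f must satisfy (2)·f(k+1) − (1)·f(k) = k**2 + 3*k - 2/3.
From deg A=0, deg B=0, deg C=2: d=2.
Solve for f: f(k) = (3*k**2 - 3*k - 2)/3 (degree 2 ≤ 2).
Get s_k = R·t_k = 2**k*(3*k**2 - 3*k - 2) with R(k) = B(k−1)f(k)/C(k) = (3*k**2 - 3*k - 2)/(3*k**2 + 9*k - 2).
s_(k+1) − s_k = 2**k*(3*k**2 + 9*k - 2) = t_k.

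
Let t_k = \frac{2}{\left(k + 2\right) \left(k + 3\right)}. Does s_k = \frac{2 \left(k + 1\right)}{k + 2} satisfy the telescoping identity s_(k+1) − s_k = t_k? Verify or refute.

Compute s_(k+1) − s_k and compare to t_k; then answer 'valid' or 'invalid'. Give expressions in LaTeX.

s_(k+1) = 2*(k + 2)/(k + 3)
s_(k+1) − s_k = 2/(k**2 + 5*k + 6)
(s_(k+1) − s_k) − t_k = 0

Valid — Δs_k = t_k.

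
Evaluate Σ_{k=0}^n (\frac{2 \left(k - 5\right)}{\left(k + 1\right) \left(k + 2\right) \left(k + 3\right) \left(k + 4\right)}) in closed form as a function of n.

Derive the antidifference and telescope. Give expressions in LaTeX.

S(n) = \frac{- n^{3} - 9 n^{2} - 28 n - 20}{2 \left(n^{3} + 9 n^{2} + 26 n + 24\right)}

Compute t_(k+1)/t_k: get (k - 4)*(k + 1)/((k - 5)*(k + 5)).
A = k + 1, B = k + 5, C = k - 5.
Set up (k + 1)·f(k+1) − (k + 4)·f(k) − (k - 5) = 0.
Bound: deg f ≤ 3.
Match coefficients ⇒ f(k) = -k*(k**2 + 6*k + 13)/4.
Get s_k = R·t_k = k*(-k**2 - 6*k - 13)/(2*(k + 1)*(k + 2)*(k + 3)) with R(k) = B(k−1)f(k)/C(k) = -k*(k + 4)*(k**2 + 6*k + 13)/(4*(k - 5)).
s_(k+1) − s_k = 2*(k - 5)/(k**4 + 10*k**3 + 35*k**2 + 50*k + 24) = t_k.
Telescope: S(n) = s_(n+1) − s_(0) = (-n**3 - 9*n**2 - 28*n - 20)/(2*(n**3 + 9*n**2 + 26*n + 24)) − (0) = (-n**3 - 9*n**2 - 28*n - 20)/(2*(n**3 + 9*n**2 + 26*n + 24)).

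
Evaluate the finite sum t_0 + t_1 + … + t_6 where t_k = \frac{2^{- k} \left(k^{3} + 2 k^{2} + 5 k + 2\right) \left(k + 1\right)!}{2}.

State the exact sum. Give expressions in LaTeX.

r(k) = (k**4 + 7*k**3 + 22*k**2 + 34*k + 20)/(2*(k**3 + 2*k**2 + 5*k + 2)) after simplifying.
A = k/2 + 1, B = 1, C = k**3 + 2*k**2 + 5*k + 2.
Need (k/2 + 1)·f(k+1) − (1)·f(k) = k**3 + 2*k**2 + 5*k + 2.
deg f ≤ 2 (via 1,0,3).
Solve for f: f(k) = 2*k**2 (degree 2 ≤ 2).
Then R = B(k−1)f/C = 2*k**2/(k**3 + 2*k**2 + 5*k + 2), so s_k = R(k)·t_k = k**2*factorial(k + 1)/2**k.
s_(k+1) − s_k = (k**3 + 2*k**2 + 5*k + 2)*factorial(k + 1)/(2*2**k) = t_k.
Evaluate s at k=7 and k=0: 15435 and 0; difference 15435.

Σ = 15435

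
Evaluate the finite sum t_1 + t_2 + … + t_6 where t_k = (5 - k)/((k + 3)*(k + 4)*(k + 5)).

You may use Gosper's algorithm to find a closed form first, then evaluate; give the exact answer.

Σ = 3/55

Step 1: r(k) = (k - 4)*(k + 3)/((k - 5)*(k + 6)).
A = k + 3, B = k + 6, C = k - 5.
f must satisfy (k + 3)·f(k+1) − (k + 5)·f(k) = k - 5.
Degrees (1,1,1) ⇒ d ≤ 2.
Solve for f: f(k) = -k*(k + 19)/12 (degree 2 ≤ 2).
So s_k = (B(k−1)f/C)·t_k = (-k*(k + 5)*(k + 19)/(12*(k - 5)))·t_k = k*(k + 19)/(12*(k + 3)*(k + 4)).
Verify: (5 - k)/(k**3 + 12*k**2 + 47*k + 60) matches t_k.
Telescoping: Σ = s_(7) − s_(1) = 91/660 − (1/12) = 3/55.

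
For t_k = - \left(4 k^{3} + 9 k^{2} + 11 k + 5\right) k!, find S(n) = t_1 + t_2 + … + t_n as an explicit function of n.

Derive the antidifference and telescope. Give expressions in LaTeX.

S(n) = - 4 n^{3} n! - 13 n^{2} n! - 12 n n! - 3 n! + 3

Compute t_(k+1)/t_k: get (4*k**4 + 25*k**3 + 62*k**2 + 70*k + 29)/(4*k**3 + 9*k**2 + 11*k + 5).
Normal form (A,B,C) = (k + 1, 1, k**3 + 9*k**2/4 + 11*k/4 + 5/4).
f must satisfy (k + 1)·f(k+1) − (1)·f(k) = k**3 + 9*k**2/4 + 11*k/4 + 5/4.
d = 2 from the (1,0,3) case.
Coefficient equations give f(k) = (4*k**2 + k - 2)/4.
Certificate R = B(k−1)f/C = (4*k**2 + k - 2)/(4*k**3 + 9*k**2 + 11*k + 5) gives s_k = -(4*k**2 + k - 2)*factorial(k).
Δs = -(4*k**3 + 9*k**2 + 11*k + 5)*factorial(k), as required.
Telescope: S(n) = s_(n+1) − s_(1) = -(4*n**2 + 9*n + 3)*factorial(n + 1) − (-3) = -4*n**3*factorial(n) - 13*n**2*factorial(n) - 12*n*factorial(n) - 3*factorial(n) + 3.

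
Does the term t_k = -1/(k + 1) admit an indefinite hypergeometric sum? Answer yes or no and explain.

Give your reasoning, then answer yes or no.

No — key equation has no polynomial f.

t_(k+1)/t_k = (k + 1)/(k + 2).
Take A(k)=k + 1, B(k)=k + 2, C(k)=1.
Solve (k + 1)·f(k+1) − (k + 1)·f(k) = 1.
From deg A=1, deg B=1, deg C=0: d=0.
f = c0 ⇒ A·f(k+1) − B(k−1)·f(k) − C = -1. The system {-1 = 0} is inconsistent; no antidifference.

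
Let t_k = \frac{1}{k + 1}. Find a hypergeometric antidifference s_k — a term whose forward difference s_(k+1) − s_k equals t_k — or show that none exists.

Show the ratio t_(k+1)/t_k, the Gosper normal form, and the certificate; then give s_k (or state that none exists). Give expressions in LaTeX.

r(k) = (k + 1)/(k + 2) after simplifying.
Normal form (A,B,C) = (k + 1, k + 2, 1).
Set up (k + 1)·f(k+1) − (k + 1)·f(k) − (1) = 0.
Degrees (1,1,0) ⇒ d ≤ 0.
Put f(k) = c0: A·f(k+1) − B(k−1)·f(k) − C = -1; need -1 = 0 — inconsistent ⇒ no f, not summable.

not Gosper-summable; s_k does not exist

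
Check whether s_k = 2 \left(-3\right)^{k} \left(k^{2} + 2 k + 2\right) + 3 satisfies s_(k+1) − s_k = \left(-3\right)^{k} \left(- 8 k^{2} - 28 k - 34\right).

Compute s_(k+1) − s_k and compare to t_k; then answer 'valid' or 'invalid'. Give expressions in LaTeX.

Valid: the claim telescopes to t_k.

s_(k+1) = -6*(-3)**k*(2*k + (k + 1)**2 + 4) + 3
s_(k+1) − s_k = (-3)**k*(-8*k**2 - 28*k - 34)
(s_(k+1) − s_k) − t_k = 0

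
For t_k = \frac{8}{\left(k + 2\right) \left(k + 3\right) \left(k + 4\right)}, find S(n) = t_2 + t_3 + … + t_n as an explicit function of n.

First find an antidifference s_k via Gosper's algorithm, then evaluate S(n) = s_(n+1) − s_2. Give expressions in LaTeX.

Compute t_(k+1)/t_k: get (k + 2)/(k + 5).
Gosper form: A/B · C(k+1)/C(k) with A=k + 2, B=k + 5, C=1.
Key eq: (k + 2)·f(k+1) = (k + 4)·f(k) + (1).
deg f ≤ 2 (via 1,1,0).
Solve for f: f(k) = k*(k + 5)/12 (degree 2 ≤ 2).
R(k) = B(k−1)·f(k)/C(k) = k*(k + 4)*(k + 5)/12; s_k = R·t_k = 2*k*(k + 5)/(3*(k + 2)*(k + 3)).
Verify: 8/(k**3 + 9*k**2 + 26*k + 24) matches t_k.
s_(n+1) = 2*(n**2 + 7*n + 6)/(3*(n**2 + 7*n + 12)) and s_(2) = 7/15, so S(n) = (n**2 + 7*n - 8)/(5*(n**2 + 7*n + 12)).

S(n) = \frac{n^{2} + 7 n - 8}{5 \left(n^{2} + 7 n + 12\right)}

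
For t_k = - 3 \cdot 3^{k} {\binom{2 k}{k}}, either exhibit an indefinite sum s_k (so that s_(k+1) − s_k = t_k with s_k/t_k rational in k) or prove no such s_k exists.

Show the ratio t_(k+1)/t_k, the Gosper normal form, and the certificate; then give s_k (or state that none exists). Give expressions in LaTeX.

none (Gosper's algorithm certifies no s_k)

r(k) = 6*(2*k + 1)/(k + 1) after simplifying.
So A=12*k + 6 and B=k + 1, with C=1.
Need (12*k + 6)·f(k+1) − (k)·f(k) = 1.
Degrees (1,1,0) ⇒ d ≤ -1.
deg f ≤ -1 is impossible — no certificate.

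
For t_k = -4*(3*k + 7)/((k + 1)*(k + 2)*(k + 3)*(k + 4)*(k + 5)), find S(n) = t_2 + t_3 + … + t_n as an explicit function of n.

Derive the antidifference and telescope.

Ratio r(k) = (k + 1)*(3*k + 10)/((k + 6)*(3*k + 7)).
Gosper form: A/B · C(k+1)/C(k) with A=k + 1, B=k + 6, C=k + 7/3.
Need (k + 1)·f(k+1) − (k + 5)·f(k) = k + 7/3.
deg f ≤ 4 (via 1,1,1).
Solve for f: f(k) = k*(k + 2)*(k**2 + 8*k + 19)/36 (degree 4 ≤ 4).
So s_k = (B(k−1)f/C)·t_k = (k*(k + 2)*(k + 5)*(k**2 + 8*k + 19)/(12*(3*k + 7)))·t_k = k*(-k**2 - 8*k - 19)/(3*(k**3 + 8*k**2 + 19*k + 12)).
s_(k+1) − s_k = 4*(-3*k - 7)/(k**5 + 15*k**4 + 85*k**3 + 225*k**2 + 274*k + 120) = t_k.
Σ_(k=2)^n t_k = s_(n+1) − s_(2) = ((-n**3 - 11*n**2 - 38*n - 28)/(3*(n**3 + 11*n**2 + 38*n + 40))) − (-13/45), i.e. 2*(-n**3 - 11*n**2 - 38*n + 50)/(45*(n**3 + 11*n**2 + 38*n + 40)).

S(n) = 2*(-n**3 - 11*n**2 - 38*n + 50)/(45*(n**3 + 11*n**2 + 38*n + 40))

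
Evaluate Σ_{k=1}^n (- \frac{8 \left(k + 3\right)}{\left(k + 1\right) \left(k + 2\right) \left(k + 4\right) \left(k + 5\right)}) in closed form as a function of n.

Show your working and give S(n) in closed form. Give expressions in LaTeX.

t_(k+1)/t_k = (k + 1)*(k + 4)**2/((k + 3)**2*(k + 6)).
So A=k + 1 and B=k + 6, with C=k**2 + 6*k + 9.
f must satisfy (k + 1)·f(k+1) − (k + 5)·f(k) = k**2 + 6*k + 9.
Degrees (1,1,2) ⇒ d ≤ 4.
Solve for f: f(k) = k*(k + 2)*(k + 3)*(k + 5)/8 (degree 4 ≤ 4).
So s_k = (B(k−1)f/C)·t_k = (k*(k + 2)*(k + 5)**2/(8*(k + 3)))·t_k = k*(-k - 5)/(k**2 + 5*k + 4).
Verify: 8*(-k - 3)/(k**4 + 12*k**3 + 49*k**2 + 78*k + 40) matches t_k.
Σ_(k=1)^n t_k = s_(n+1) − s_(1) = ((-n**2 - 7*n - 6)/(n**2 + 7*n + 10)) − (-3/5), i.e. 2*n*(-n - 7)/(5*(n**2 + 7*n + 10)).

S(n) = \frac{2 n \left(- n - 7\right)}{5 \left(n^{2} + 7 n + 10\right)}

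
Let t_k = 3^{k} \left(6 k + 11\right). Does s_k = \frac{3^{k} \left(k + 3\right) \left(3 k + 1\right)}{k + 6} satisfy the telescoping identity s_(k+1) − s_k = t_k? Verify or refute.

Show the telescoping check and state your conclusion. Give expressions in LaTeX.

Invalid: residual \frac{3^{k + 1} \left(- 6 k^{2} - 44 k - 65\right)}{k^{2} + 13 k + 42} ≠ 0.

s_(k+1) = 3**(k + 1)*(k + 4)*(3*k + 4)/(k + 7)
s_(k+1) − s_k = 3**k*(6*k**3 + 71*k**2 + 263*k + 267)/(k**2 + 13*k + 42)
(s_(k+1) − s_k) − t_k = 3**(k + 1)*(-6*k**2 - 44*k - 65)/(k**2 + 13*k + 42)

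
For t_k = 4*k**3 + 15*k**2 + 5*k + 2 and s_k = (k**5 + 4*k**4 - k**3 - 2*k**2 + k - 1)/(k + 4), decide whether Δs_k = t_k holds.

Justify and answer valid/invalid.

s_(k+1) = (k**5 + 9*k**4 + 25*k**3 + 29*k**2 + 15*k + 2)/(k + 5)
s_(k+1) − s_k = (4*k**5 + 42*k**4 + 136*k**3 + 140*k**2 + 58*k + 13)/(k**2 + 9*k + 20)
(s_(k+1) − s_k) − t_k = 3*(-3*k**4 - 28*k**3 - 69*k**2 - 20*k - 9)/(k**2 + 9*k + 20)

Invalid: residual 3*(-3*k**4 - 28*k**3 - 69*k**2 - 20*k - 9)/(k**2 + 9*k + 20) ≠ 0.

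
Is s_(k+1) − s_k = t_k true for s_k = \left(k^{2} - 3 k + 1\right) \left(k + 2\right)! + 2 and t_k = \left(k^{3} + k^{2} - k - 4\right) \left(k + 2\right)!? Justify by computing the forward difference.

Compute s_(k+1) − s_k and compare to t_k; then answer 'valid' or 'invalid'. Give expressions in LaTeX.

s_(k+1) = -(3*k - (k + 1)**2 + 2)*factorial(k + 3) + 2
s_(k+1) − s_k = (k**3 + k**2 - k - 4)*factorial(k + 2)
(s_(k+1) − s_k) − t_k = 0

Valid: the claim telescopes to t_k.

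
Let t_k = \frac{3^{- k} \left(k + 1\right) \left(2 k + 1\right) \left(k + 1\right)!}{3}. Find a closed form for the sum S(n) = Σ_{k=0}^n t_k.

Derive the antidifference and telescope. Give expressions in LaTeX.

S(n) = 3^{- n - 1} \left(- 3^{n + 2} + 2 n^{3} n! + 11 n^{2} n! + 19 n n! + 10 n!\right)

The ratio is (k + 2)**2*(2*k + 3)/(3*(k + 1)*(2*k + 1)).
Take A(k)=k/3 + 2/3, B(k)=1, C(k)=k**2 + 3*k/2 + 1/2.
f must satisfy (k/3 + 2/3)·f(k+1) − (1)·f(k) = k**2 + 3*k/2 + 1/2.
d = 1 from the (1,0,2) case.
Solving with deg f ≤ 1: f(k) = 3*(2*k + 3)/2.
R(k) = B(k−1)·f(k)/C(k) = 3*(2*k + 3)/((k + 1)*(2*k + 1)); s_k = R·t_k = (2*k + 3)*factorial(k + 1)/3**k.
Verify: (k + 1)*(2*k + 1)*factorial(k + 1)/(3*3**k) matches t_k.
Evaluate: s_(n+1) = 3**(-n - 1)*(2*n + 5)*factorial(n + 2); subtract s_(0) = 3 ⇒ S(n) = 3**(-n - 1)*(-3**(n + 2) + 2*n**3*factorial(n) + 11*n**2*factorial(n) + 19*n*factorial(n) + 10*factorial(n)).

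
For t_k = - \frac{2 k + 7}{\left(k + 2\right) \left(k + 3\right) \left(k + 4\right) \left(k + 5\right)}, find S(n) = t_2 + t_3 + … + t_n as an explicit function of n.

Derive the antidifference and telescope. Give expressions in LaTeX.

S(n) = \frac{- n^{2} - 8 n + 9}{24 \left(n^{2} + 8 n + 15\right)}

Step 1: r(k) = (k + 2)*(2*k + 9)/((k + 6)*(2*k + 7)).
Normal form (A,B,C) = (k + 2, k + 6, k + 7/2).
Set up (k + 2)·f(k+1) − (k + 5)·f(k) − (k + 7/2) = 0.
From deg A=1, deg B=1, deg C=1: d=3.
Solving with deg f ≤ 3: f(k) = k*(k + 3)*(k + 6)/16.
Then R = B(k−1)f/C = k*(k + 3)*(k + 5)*(k + 6)/(8*(2*k + 7)), so s_k = R(k)·t_k = k*(-k - 6)/(8*(k**2 + 6*k + 8)).
Verify: (-2*k - 7)/(k**4 + 14*k**3 + 71*k**2 + 154*k + 120) matches t_k.
s_(n+1) = (-n**2 - 8*n - 7)/(8*(n**2 + 8*n + 15)) and s_(2) = -1/12, so S(n) = (-n**2 - 8*n + 9)/(24*(n**2 + 8*n + 15)).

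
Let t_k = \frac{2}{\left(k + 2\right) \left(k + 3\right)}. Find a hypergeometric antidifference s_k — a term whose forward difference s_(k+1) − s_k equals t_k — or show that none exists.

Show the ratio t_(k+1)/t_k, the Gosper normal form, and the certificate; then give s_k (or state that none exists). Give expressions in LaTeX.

Step 1: r(k) = (k + 2)/(k + 4).
Take A(k)=k + 2, B(k)=k + 4, C(k)=1.
Set up (k + 2)·f(k+1) − (k + 3)·f(k) − (1) = 0.
From deg A=1, deg B=1, deg C=0: d=1.
Match coefficients ⇒ f(k) = k/2.
Then R = B(k−1)f/C = k*(k + 3)/2, so s_k = R(k)·t_k = k/(k + 2).
s_(k+1) − s_k = 2/(k**2 + 5*k + 6) = t_k.

s_k = \frac{k}{k + 2}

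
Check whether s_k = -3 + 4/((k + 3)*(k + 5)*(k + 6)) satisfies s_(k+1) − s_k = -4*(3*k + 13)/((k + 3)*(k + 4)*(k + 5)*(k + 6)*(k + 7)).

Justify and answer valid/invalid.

s_(k+1) = -3 + 4/((k + 4)*(k + 6)*(k + 7))
s_(k+1) − s_k = 4*(-3*k - 13)/(k**5 + 25*k**4 + 245*k**3 + 1175*k**2 + 2754*k + 2520)
(s_(k+1) − s_k) − t_k = 0

Valid — Δs_k = t_k.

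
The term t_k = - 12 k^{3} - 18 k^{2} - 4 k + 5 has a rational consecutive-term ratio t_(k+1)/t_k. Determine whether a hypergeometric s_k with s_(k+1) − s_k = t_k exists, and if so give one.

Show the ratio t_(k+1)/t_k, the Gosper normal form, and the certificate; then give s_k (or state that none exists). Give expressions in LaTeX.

t_(k+1)/t_k = (12*k**3 + 54*k**2 + 76*k + 29)/(12*k**3 + 18*k**2 + 4*k - 5).
Normal form (A,B,C) = (1, 1, k**3 + 3*k**2/2 + k/3 - 5/12).
f must satisfy (1)·f(k+1) − (1)·f(k) = k**3 + 3*k**2/2 + k/3 - 5/12.
d = 4 from the (0,0,3) case.
Solve for f: f(k) = k*(3*k**3 - 4*k - 4)/12 (degree 4 ≤ 4).
Get s_k = R·t_k = k*(-3*k**3 + 4*k + 4) with R(k) = B(k−1)f(k)/C(k) = k*(3*k**3 - 4*k - 4)/(12*k**3 + 18*k**2 + 4*k - 5).
Δs = -12*k**3 - 18*k**2 - 4*k + 5, as required.

s_k = k \left(- 3 k^{3} + 4 k + 4\right)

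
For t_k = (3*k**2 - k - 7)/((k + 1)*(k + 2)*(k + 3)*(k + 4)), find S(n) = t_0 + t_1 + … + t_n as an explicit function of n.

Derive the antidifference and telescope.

Step 1: r(k) = (k + 1)*(k - 3*(k + 1)**2 + 8)/((k + 5)*(-3*k**2 + k + 7)).
Gosper form: A/B · C(k+1)/C(k) with A=k + 1, B=k + 5, C=k**2 - k/3 - 7/3.
f must satisfy (k + 1)·f(k+1) − (k + 4)·f(k) = k**2 - k/3 - 7/3.
Degrees (1,1,2) ⇒ d ≤ 3.
Match coefficients ⇒ f(k) = -k*(3*k + 4)/3.
Then R = B(k−1)f/C = -k*(k + 4)*(3*k + 4)/(3*k**2 - k - 7), so s_k = R(k)·t_k = k*(-3*k - 4)/((k + 1)*(k + 2)*(k + 3)).
s_(k+1) − s_k = (3*k**2 - k - 7)/(k**4 + 10*k**3 + 35*k**2 + 50*k + 24) = t_k.
Σ_(k=0)^n t_k = s_(n+1) − s_(0) = ((-3*n**2 - 10*n - 7)/(n**3 + 9*n**2 + 26*n + 24)) − (0), i.e. (-3*n**2 - 10*n - 7)/(n**3 + 9*n**2 + 26*n + 24).

S(n) = (-3*n**2 - 10*n - 7)/(n**3 + 9*n**2 + 26*n + 24)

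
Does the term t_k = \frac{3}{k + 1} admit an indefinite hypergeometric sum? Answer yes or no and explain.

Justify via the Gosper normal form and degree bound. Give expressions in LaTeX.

No — t_k has no hypergeometric antidifference.

The ratio is (k + 1)/(k + 2).
So A=k + 1 and B=k + 2, with C=1.
Need (k + 1)·f(k+1) − (k + 1)·f(k) = 1.
From deg A=1, deg B=1, deg C=0: d=0.
f = c0 ⇒ A·f(k+1) − B(k−1)·f(k) − C = -1. The system {-1 = 0} is inconsistent; no antidifference.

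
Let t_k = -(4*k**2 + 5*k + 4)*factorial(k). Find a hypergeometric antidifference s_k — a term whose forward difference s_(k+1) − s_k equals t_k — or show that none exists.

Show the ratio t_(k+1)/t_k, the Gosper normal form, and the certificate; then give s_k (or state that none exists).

s_k = -(4*k + 1)*factorial(k)

Compute t_(k+1)/t_k: get (k + 1)*(5*k + 4*(k + 1)**2 + 9)/(4*k**2 + 5*k + 4).
Gosper form: A/B · C(k+1)/C(k) with A=k + 1, B=1, C=k**2 + 5*k/4 + 1.
Key eq: (k + 1)·f(k+1) = (1)·f(k) + (k**2 + 5*k/4 + 1).
d = 1 from the (1,0,2) case.
Coefficient equations give f(k) = (4*k + 1)/4.
So s_k = (B(k−1)f/C)·t_k = ((4*k + 1)/(4*k**2 + 5*k + 4))·t_k = -(4*k + 1)*factorial(k).
Check: Δs_k = -(4*k**2 + 5*k + 4)*factorial(k). ✓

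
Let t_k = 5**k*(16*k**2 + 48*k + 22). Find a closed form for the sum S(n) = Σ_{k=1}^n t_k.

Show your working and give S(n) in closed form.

S(n) = 20*5**n*n**2 + 50*5**n*n + 20*5**n - 20

Compute t_(k+1)/t_k: get 5*(8*k**2 + 40*k + 43)/(8*k**2 + 24*k + 11).
Normal form (A,B,C) = (5, 1, k**2 + 3*k + 11/8).
Need (5)·f(k+1) − (1)·f(k) = k**2 + 3*k + 11/8.
From deg A=0, deg B=0, deg C=2: d=2.
Match coefficients ⇒ f(k) = (k + 1)*(2*k - 1)/8.
Get s_k = R·t_k = 2*5**k*(2*k**2 + k - 1) with R(k) = B(k−1)f(k)/C(k) = (k + 1)*(2*k - 1)/(8*k**2 + 24*k + 11).
Δs = 5**k*(16*k**2 + 48*k + 22), as required.
Telescope: S(n) = s_(n+1) − s_(1) = 5**(n + 1)*(4*n**2 + 10*n + 4) − (20) = 20*5**n*n**2 + 50*5**n*n + 20*5**n - 20.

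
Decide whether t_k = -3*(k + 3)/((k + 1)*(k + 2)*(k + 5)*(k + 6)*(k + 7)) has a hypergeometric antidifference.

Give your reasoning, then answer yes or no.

t_(k+1)/t_k = (k + 1)*(k + 4)*(k + 5)/((k + 3)**2*(k + 8)).
Gosper form: A/B · C(k+1)/C(k) with A=k + 1, B=k + 8, C=k**3 + 10*k**2 + 33*k + 36.
Set up (k + 1)·f(k+1) − (k + 7)·f(k) − (k**3 + 10*k**2 + 33*k + 36) = 0.
Bound: deg f ≤ 6.
A polynomial solution: f(k) = k*(k + 2)*(k + 3)*(k + 4)*(k**2 + 12*k + 41)/90.
Get s_k = R·t_k = k*(-k**2 - 12*k - 41)/(30*(k**3 + 12*k**2 + 41*k + 30)) with R(k) = B(k−1)f(k)/C(k) = k*(k + 2)*(k + 7)*(k**2 + 12*k + 41)/(90*(k + 3)).
Check: Δs_k = 3*(-k - 3)/(k**5 + 21*k**4 + 163*k**3 + 567*k**2 + 844*k + 420). ✓

Yes. s_k = k*(-k**2 - 12*k - 41)/(30*(k**3 + 12*k**2 + 41*k + 30)).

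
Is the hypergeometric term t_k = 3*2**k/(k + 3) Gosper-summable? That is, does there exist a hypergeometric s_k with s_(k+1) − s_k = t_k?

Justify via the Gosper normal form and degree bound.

No; the degree bound rules out any f.

Step 1: r(k) = 2*(k + 3)/(k + 4).
A = 2*k + 6, B = k + 4, C = 1.
f must satisfy (2*k + 6)·f(k+1) − (k + 3)·f(k) = 1.
d = -1 from the (1,1,0) case.
Negative degree bound (-1): no f exists, t_k not Gosper-summable.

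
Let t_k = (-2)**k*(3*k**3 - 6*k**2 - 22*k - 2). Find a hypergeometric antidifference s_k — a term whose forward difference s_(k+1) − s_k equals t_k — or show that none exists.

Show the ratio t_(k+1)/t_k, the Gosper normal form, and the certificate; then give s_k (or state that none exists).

s_k = (-2)**k*(-k**3 + 4*k**2 + 4*k - 4)

Step 1: r(k) = 2*(-3*k**3 - 3*k**2 + 25*k + 27)/(3*k**3 - 6*k**2 - 22*k - 2).
Take A(k)=-2, B(k)=1, C(k)=k**3 - 2*k**2 - 22*k/3 - 2/3.
f must satisfy (-2)·f(k+1) − (1)·f(k) = k**3 - 2*k**2 - 22*k/3 - 2/3.
Degrees (0,0,3) ⇒ d ≤ 3.
A polynomial solution: f(k) = -(k**3 - 4*k**2 - 4*k + 4)/3.
Certificate R = B(k−1)f/C = -(k**3 - 4*k**2 - 4*k + 4)/(3*k**3 - 6*k**2 - 22*k - 2) gives s_k = (-2)**k*(-k**3 + 4*k**2 + 4*k - 4).
s_(k+1) − s_k = (-2)**k*(3*k**3 - 6*k**2 - 22*k - 2) = t_k.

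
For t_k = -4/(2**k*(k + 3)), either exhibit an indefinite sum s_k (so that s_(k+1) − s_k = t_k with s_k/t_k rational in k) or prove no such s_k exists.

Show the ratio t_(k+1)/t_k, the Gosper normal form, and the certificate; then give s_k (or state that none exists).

none (Gosper's algorithm certifies no s_k)

Compute t_(k+1)/t_k: get (k + 3)/(2*(k + 4)).
Factor: A=k/2 + 3/2; B=k + 4; C=1.
Set up (k/2 + 3/2)·f(k+1) − (k + 3)·f(k) − (1) = 0.
Degrees (1,1,0) ⇒ d ≤ -1.
Bound -1 < 0, so the key equation has no polynomial solution.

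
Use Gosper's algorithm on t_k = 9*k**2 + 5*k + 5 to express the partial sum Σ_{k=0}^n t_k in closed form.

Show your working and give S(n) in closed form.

S(n) = 3*n**3 + 7*n**2 + 9*n + 5

t_(k+1)/t_k = (9*k**2 + 23*k + 19)/(9*k**2 + 5*k + 5).
Take A(k)=1, B(k)=1, C(k)=k**2 + 5*k/9 + 5/9.
Key eq: (1)·f(k+1) = (1)·f(k) + (k**2 + 5*k/9 + 5/9).
deg f ≤ 3 (via 0,0,2).
A polynomial solution: f(k) = k*(3*k**2 - 2*k + 4)/9.
Then R = B(k−1)f/C = k*(3*k**2 - 2*k + 4)/(9*k**2 + 5*k + 5), so s_k = R(k)·t_k = k*(3*k**2 - 2*k + 4).
Check: Δs_k = 9*k**2 + 5*k + 5. ✓
s_(n+1) = 3*n**3 + 7*n**2 + 9*n + 5 and s_(0) = 0, so S(n) = 3*n**3 + 7*n**2 + 9*n + 5.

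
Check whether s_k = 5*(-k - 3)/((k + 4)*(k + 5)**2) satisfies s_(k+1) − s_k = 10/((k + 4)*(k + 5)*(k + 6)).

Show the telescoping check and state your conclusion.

s_(k+1) = 5*(-k - 4)/((k + 5)*(k + 6)**2)
s_(k+1) − s_k = 10*(k**2 + 8*k + 14)/(k**5 + 26*k**4 + 269*k**3 + 1384*k**2 + 3540*k + 3600)
(s_(k+1) − s_k) − t_k = 10*(-3*k - 16)/(k**5 + 26*k**4 + 269*k**3 + 1384*k**2 + 3540*k + 3600)

Invalid: residual 10*(-3*k - 16)/(k**5 + 26*k**4 + 269*k**3 + 1384*k**2 + 3540*k + 3600) ≠ 0.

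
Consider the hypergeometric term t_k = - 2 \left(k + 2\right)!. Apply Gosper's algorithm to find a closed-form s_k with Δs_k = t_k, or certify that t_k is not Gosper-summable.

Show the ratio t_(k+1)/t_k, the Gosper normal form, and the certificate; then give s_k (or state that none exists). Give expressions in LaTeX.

not Gosper-summable; s_k does not exist

Ratio r(k) = k + 3.
Take A(k)=k + 3, B(k)=1, C(k)=1.
Set up (k + 3)·f(k+1) − (1)·f(k) − (1) = 0.
From deg A=1, deg B=0, deg C=0: d=-1.
Bound -1 < 0, so the key equation has no polynomial solution.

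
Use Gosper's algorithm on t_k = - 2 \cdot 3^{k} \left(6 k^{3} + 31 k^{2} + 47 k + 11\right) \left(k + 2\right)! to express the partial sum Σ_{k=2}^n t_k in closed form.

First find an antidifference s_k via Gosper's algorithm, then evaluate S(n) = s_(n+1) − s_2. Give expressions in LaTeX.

S(n) = - 12 \cdot 3^{n} n^{2} \left(n + 3\right)! - 30 \cdot 3^{n} n \left(n + 3\right)! - 6 \cdot 3^{n} \left(n + 3\right)! + 3456

Ratio r(k) = 3*(6*k**4 + 67*k**3 + 274*k**2 + 476*k + 285)/(6*k**3 + 31*k**2 + 47*k + 11).
A = 3*k + 9, B = 1, C = k**3 + 31*k**2/6 + 47*k/6 + 11/6.
Set up (3*k + 9)·f(k+1) − (1)·f(k) − (k**3 + 31*k**2/6 + 47*k/6 + 11/6) = 0.
d = 2 from the (1,0,3) case.
Match coefficients ⇒ f(k) = (2*k**2 + k - 2)/6.
Then R = B(k−1)f/C = (2*k**2 + k - 2)/(6*k**3 + 31*k**2 + 47*k + 11), so s_k = R(k)·t_k = -2*3**k*(2*k**2 + k - 2)*factorial(k + 2).
Check: Δs_k = -2*3**k*(6*k**3 + 31*k**2 + 47*k + 11)*factorial(k + 2). ✓
Σ_(k=2)^n t_k = s_(n+1) − s_(2) = (-6*3**n*(2*n**2 + 5*n + 1)*factorial(n + 3)) − (-3456), i.e. -12*3**n*n**2*factorial(n + 3) - 30*3**n*n*factorial(n + 3) - 6*3**n*factorial(n + 3) + 3456.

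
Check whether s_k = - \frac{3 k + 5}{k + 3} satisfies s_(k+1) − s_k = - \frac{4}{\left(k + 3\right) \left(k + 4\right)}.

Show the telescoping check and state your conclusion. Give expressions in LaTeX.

s_(k+1) = (-3*k - 8)/(k + 4)
s_(k+1) − s_k = -4/(k**2 + 7*k + 12)
(s_(k+1) − s_k) − t_k = 0

Valid: the claim telescopes to t_k.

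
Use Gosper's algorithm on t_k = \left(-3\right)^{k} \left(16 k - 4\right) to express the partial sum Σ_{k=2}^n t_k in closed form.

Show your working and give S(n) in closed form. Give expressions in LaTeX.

S(n) = 12 \left(-3\right)^{n} n + 36

Compute t_(k+1)/t_k: get 3*(-4*k - 3)/(4*k - 1).
Factor: A=-3; B=1; C=k - 1/4.
Solve (-3)·f(k+1) − (1)·f(k) = k - 1/4.
d = 1 from the (0,0,1) case.
A polynomial solution: f(k) = -(k - 1)/4.
R(k) = B(k−1)·f(k)/C(k) = -(k - 1)/(4*k - 1); s_k = R·t_k = 4*(-3)**k*(1 - k).
Δs = (-3)**k*(16*k - 4), as required.
Telescope: S(n) = s_(n+1) − s_(2) = 12*(-3)**n*n − (-36) = 12*(-3)**n*n + 36.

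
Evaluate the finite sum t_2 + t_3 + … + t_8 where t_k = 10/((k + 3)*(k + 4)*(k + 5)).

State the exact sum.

Σ = 7/52

The ratio is (k + 3)/(k + 6).
Factor: A=k + 3; B=k + 6; C=1.
f must satisfy (k + 3)·f(k+1) − (k + 5)·f(k) = 1.
Bound: deg f ≤ 2.
Coefficient equations give f(k) = k*(k + 7)/24.
So s_k = (B(k−1)f/C)·t_k = (k*(k + 5)*(k + 7)/24)·t_k = 5*k*(k + 7)/(12*(k + 3)*(k + 4)).
Verify: 10/(k**3 + 12*k**2 + 47*k + 60) matches t_k.
Σ_(k=2)^(8) t_k = s_(9) − s_(2) = 5/13 − (1/4) = 7/52.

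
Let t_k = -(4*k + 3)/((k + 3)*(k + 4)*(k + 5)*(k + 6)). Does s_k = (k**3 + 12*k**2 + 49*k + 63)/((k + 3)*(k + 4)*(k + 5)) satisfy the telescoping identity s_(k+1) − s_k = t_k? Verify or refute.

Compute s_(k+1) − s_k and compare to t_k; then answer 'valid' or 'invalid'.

Valid: the claim telescopes to t_k.

s_(k+1) = (49*k + (k + 1)**3 + 12*(k + 1)**2 + 112)/((k + 4)*(k + 5)*(k + 6))
s_(k+1) − s_k = (-4*k - 3)/(k**4 + 18*k**3 + 119*k**2 + 342*k + 360)
(s_(k+1) − s_k) − t_k = 0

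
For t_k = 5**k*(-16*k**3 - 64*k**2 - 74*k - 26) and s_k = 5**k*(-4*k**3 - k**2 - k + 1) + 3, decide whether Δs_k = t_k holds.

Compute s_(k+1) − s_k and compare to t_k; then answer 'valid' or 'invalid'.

s_(k+1) = -5*5**k*(k + 4*(k + 1)**3 + (k + 1)**2) + 3
s_(k+1) − s_k = 5**k*(-16*k**3 - 64*k**2 - 74*k - 26)
(s_(k+1) − s_k) − t_k = 0

valid; difference matches t_k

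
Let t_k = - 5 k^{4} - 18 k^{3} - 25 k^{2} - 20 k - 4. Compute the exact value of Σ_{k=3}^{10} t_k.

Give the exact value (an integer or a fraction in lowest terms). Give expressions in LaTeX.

Σ = -191440

Compute t_(k+1)/t_k: get (5*k**4 + 38*k**3 + 109*k**2 + 144*k + 72)/(5*k**4 + 18*k**3 + 25*k**2 + 20*k + 4).
Factor: A=1; B=1; C=k**4 + 18*k**3/5 + 5*k**2 + 4*k + 4/5.
Key eq: (1)·f(k+1) = (1)·f(k) + (k**4 + 18*k**3/5 + 5*k**2 + 4*k + 4/5).
From deg A=0, deg B=0, deg C=4: d=5.
Match coefficients ⇒ f(k) = k*(k**4 + 2*k**3 + k**2 + 2*k - 2)/5.
So s_k = (B(k−1)f/C)·t_k = (k*(k**4 + 2*k**3 + k**2 + 2*k - 2)/((k + 2)*(5*k**3 + 8*k**2 + 9*k + 2)))·t_k = k*(-k**4 - 2*k**3 - k**2 - 2*k + 2).
s_(k+1) − s_k = -5*k**4 - 18*k**3 - 25*k**2 - 20*k - 4 = t_k.
Telescoping: Σ = s_(11) − s_(3) = -191884 − (-444) = -191440.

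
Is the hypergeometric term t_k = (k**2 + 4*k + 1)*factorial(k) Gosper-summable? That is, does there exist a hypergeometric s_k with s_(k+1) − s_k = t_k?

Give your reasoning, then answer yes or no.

Yes. s_k = (k + 3)*factorial(k).

Compute t_(k+1)/t_k: get (k + 1)*(4*k + (k + 1)**2 + 5)/(k**2 + 4*k + 1).
Take A(k)=k + 1, B(k)=1, C(k)=k**2 + 4*k + 1.
Need (k + 1)·f(k+1) − (1)·f(k) = k**2 + 4*k + 1.
From deg A=1, deg B=0, deg C=2: d=1.
Match coefficients ⇒ f(k) = k + 3.
R(k) = B(k−1)·f(k)/C(k) = (k + 3)/(k**2 + 4*k + 1); s_k = R·t_k = (k + 3)*factorial(k).
Verify: (k**2 + 4*k + 1)*factorial(k) matches t_k.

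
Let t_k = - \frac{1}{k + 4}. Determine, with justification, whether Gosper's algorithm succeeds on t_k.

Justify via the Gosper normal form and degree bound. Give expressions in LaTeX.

Compute t_(k+1)/t_k: get (k + 4)/(k + 5).
Normal form (A,B,C) = (k + 4, k + 5, 1).
Key eq: (k + 4)·f(k+1) = (k + 4)·f(k) + (1).
deg f ≤ 0 (via 1,1,0).
Put f(k) = c0: A·f(k+1) − B(k−1)·f(k) − C = -1; need -1 = 0 — inconsistent ⇒ no f, not summable.

No — key equation has no polynomial f.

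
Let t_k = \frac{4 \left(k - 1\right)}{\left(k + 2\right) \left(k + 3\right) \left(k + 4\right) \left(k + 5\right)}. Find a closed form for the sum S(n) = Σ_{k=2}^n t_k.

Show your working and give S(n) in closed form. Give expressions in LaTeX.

S(n) = \frac{n \left(n^{2} + 12 n - 13\right)}{30 \left(n^{3} + 12 n^{2} + 47 n + 60\right)}

t_(k+1)/t_k = k*(k + 2)/((k - 1)*(k + 6)).
Normal form (A,B,C) = (k + 2, k + 6, k - 1).
Solve (k + 2)·f(k+1) − (k + 5)·f(k) = k - 1.
Bound: deg f ≤ 3.
Solving with deg f ≤ 3: f(k) = -k/2.
R(k) = B(k−1)·f(k)/C(k) = -k*(k + 5)/(2*(k - 1)); s_k = R·t_k = -2*k/((k + 2)*(k + 3)*(k + 4)).
s_(k+1) − s_k = 4*(k - 1)/(k**4 + 14*k**3 + 71*k**2 + 154*k + 120) = t_k.
s_(n+1) = 2*(-n - 1)/(n**3 + 12*n**2 + 47*n + 60) and s_(2) = -1/30, so S(n) = n*(n**2 + 12*n - 13)/(30*(n**3 + 12*n**2 + 47*n + 60)).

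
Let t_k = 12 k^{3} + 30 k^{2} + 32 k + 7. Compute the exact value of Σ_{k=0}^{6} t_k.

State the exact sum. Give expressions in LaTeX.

Σ = 8743

Step 1: r(k) = (12*k**3 + 66*k**2 + 128*k + 81)/(12*k**3 + 30*k**2 + 32*k + 7).
Gosper form: A/B · C(k+1)/C(k) with A=1, B=1, C=k**3 + 5*k**2/2 + 8*k/3 + 7/12.
Need (1)·f(k+1) − (1)·f(k) = k**3 + 5*k**2/2 + 8*k/3 + 7/12.
deg f ≤ 4 (via 0,0,3).
Coefficient equations give f(k) = k*(3*k**3 + 4*k**2 + 4*k - 4)/12.
R(k) = B(k−1)·f(k)/C(k) = k*(3*k**3 + 4*k**2 + 4*k - 4)/(12*k**3 + 30*k**2 + 32*k + 7); s_k = R·t_k = k*(3*k**3 + 4*k**2 + 4*k - 4).
s_(k+1) − s_k = 12*k**3 + 30*k**2 + 32*k + 7 = t_k.
Sum = s_(7) − s_(0); s_(7) = 8743, s_(0) = 0 ⇒ 8743.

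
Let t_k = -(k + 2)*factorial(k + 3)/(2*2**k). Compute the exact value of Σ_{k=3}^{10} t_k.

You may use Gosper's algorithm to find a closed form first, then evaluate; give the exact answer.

r(k) = (k + 3)*(k + 4)/(2*(k + 2)) after simplifying.
So A=k/2 + 2 and B=1, with C=k + 2.
f must satisfy (k/2 + 2)·f(k+1) − (1)·f(k) = k + 2.
From deg A=1, deg B=0, deg C=1: d=0.
Match coefficients ⇒ f(k) = 2.
R(k) = B(k−1)·f(k)/C(k) = 2/(k + 2); s_k = R·t_k = -factorial(k + 3)/2**k.
Verify: -(k + 2)*factorial(k + 3)/(2*2**k) matches t_k.
Σ_(k=3)^(10) t_k = s_(11) − s_(3) = -42567525 − (-90) = -42567435.

Σ = -42567435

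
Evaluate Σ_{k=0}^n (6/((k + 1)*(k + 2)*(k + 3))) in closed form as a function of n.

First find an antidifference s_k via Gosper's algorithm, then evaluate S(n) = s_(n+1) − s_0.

S(n) = 3*(n**2 + 5*n + 4)/(2*(n**2 + 5*n + 6))

t_(k+1)/t_k = (k + 1)/(k + 4).
Factor: A=k + 1; B=k + 4; C=1.
Key eq: (k + 1)·f(k+1) = (k + 3)·f(k) + (1).
deg f ≤ 2 (via 1,1,0).
Solve for f: f(k) = k*(k + 3)/4 (degree 2 ≤ 2).
R(k) = B(k−1)·f(k)/C(k) = k*(k + 3)**2/4; s_k = R·t_k = 3*k*(k + 3)/(2*(k + 1)*(k + 2)).
Verify: 6/(k**3 + 6*k**2 + 11*k + 6) matches t_k.
Σ_(k=0)^n t_k = s_(n+1) − s_(0) = (3*(n**2 + 5*n + 4)/(2*(n**2 + 5*n + 6))) − (0), i.e. 3*(n**2 + 5*n + 4)/(2*(n**2 + 5*n + 6)).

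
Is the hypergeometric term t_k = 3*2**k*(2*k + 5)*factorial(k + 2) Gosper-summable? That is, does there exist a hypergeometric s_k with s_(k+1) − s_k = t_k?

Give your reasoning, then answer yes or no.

The ratio is 2*(k + 3)*(2*k + 7)/(2*k + 5).
Take A(k)=2*k + 6, B(k)=1, C(k)=k + 5/2.
Key eq: (2*k + 6)·f(k+1) = (1)·f(k) + (k + 5/2).
Degrees (1,0,1) ⇒ d ≤ 0.
Solving with deg f ≤ 0: f(k) = 1/2.
Then R = B(k−1)f/C = 1/(2*k + 5), so s_k = R(k)·t_k = 3*2**k*factorial(k + 2).
Verify: 3*2**k*(2*k + 5)*factorial(k + 2) matches t_k.

Yes. s_k = 3*2**k*factorial(k + 2).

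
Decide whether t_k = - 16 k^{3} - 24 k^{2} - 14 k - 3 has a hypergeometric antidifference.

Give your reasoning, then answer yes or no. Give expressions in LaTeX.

t_(k+1)/t_k = (16*k**3 + 72*k**2 + 110*k + 57)/(16*k**3 + 24*k**2 + 14*k + 3).
A = 1, B = 1, C = k**3 + 3*k**2/2 + 7*k/8 + 3/16.
Set up (1)·f(k+1) − (1)·f(k) − (k**3 + 3*k**2/2 + 7*k/8 + 3/16) = 0.
deg f ≤ 4 (via 0,0,3).
A polynomial solution: f(k) = k**2*(2*k - 1)*(2*k + 1)/16.
R(k) = B(k−1)·f(k)/C(k) = k**2*(2*k - 1)/(8*k**2 + 8*k + 3); s_k = R·t_k = -4*k**4 + k**2.
s_(k+1) − s_k = -16*k**3 - 24*k**2 - 14*k - 3 = t_k.

Yes. s_k = - 4 k^{4} + k^{2}.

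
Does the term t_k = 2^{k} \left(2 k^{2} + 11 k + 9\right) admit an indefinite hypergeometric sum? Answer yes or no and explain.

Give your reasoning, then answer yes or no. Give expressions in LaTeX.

Yes. s_k = 2^{k} \left(2 k^{2} + 3 k - 1\right).

Compute t_(k+1)/t_k: get 2*(2*k**2 + 15*k + 22)/(2*k**2 + 11*k + 9).
Take A(k)=2, B(k)=1, C(k)=k**2 + 11*k/2 + 9/2.
Set up (2)·f(k+1) − (1)·f(k) − (k**2 + 11*k/2 + 9/2) = 0.
Bound: deg f ≤ 2.
A polynomial solution: f(k) = (2*k**2 + 3*k - 1)/2.
R(k) = B(k−1)·f(k)/C(k) = (2*k**2 + 3*k - 1)/((k + 1)*(2*k + 9)); s_k = R·t_k = 2**k*(2*k**2 + 3*k - 1).
Δs = 2**k*(2*k**2 + 11*k + 9), as required.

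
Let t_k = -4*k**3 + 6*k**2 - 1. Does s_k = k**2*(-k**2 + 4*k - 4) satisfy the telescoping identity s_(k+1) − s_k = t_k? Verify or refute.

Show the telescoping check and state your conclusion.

s_(k+1) = -k**4 + 2*k**2 - 1
s_(k+1) − s_k = -4*k**3 + 6*k**2 - 1
(s_(k+1) − s_k) − t_k = 0

valid; difference matches t_k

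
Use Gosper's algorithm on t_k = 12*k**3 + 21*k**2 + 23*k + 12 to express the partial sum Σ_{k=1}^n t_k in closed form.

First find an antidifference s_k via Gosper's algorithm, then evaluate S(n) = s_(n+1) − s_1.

S(n) = n*(3*n**3 + 13*n**2 + 25*n + 27)

Compute t_(k+1)/t_k: get (12*k**3 + 57*k**2 + 101*k + 68)/(12*k**3 + 21*k**2 + 23*k + 12).
A = 1, B = 1, C = k**3 + 7*k**2/4 + 23*k/12 + 1.
Set up (1)·f(k+1) − (1)·f(k) − (k**3 + 7*k**2/4 + 23*k/12 + 1) = 0.
deg f ≤ 4 (via 0,0,3).
Match coefficients ⇒ f(k) = k*(3*k**3 + k**2 + 4*k + 4)/12.
R(k) = B(k−1)·f(k)/C(k) = k*(3*k**3 + k**2 + 4*k + 4)/(12*k**3 + 21*k**2 + 23*k + 12); s_k = R·t_k = k*(3*k**3 + k**2 + 4*k + 4).
Δs = 12*k**3 + 21*k**2 + 23*k + 12, as required.
Σ_(k=1)^n t_k = s_(n+1) − s_(1) = (3*n**4 + 13*n**3 + 25*n**2 + 27*n + 12) − (12), i.e. n*(3*n**3 + 13*n**2 + 25*n + 27).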